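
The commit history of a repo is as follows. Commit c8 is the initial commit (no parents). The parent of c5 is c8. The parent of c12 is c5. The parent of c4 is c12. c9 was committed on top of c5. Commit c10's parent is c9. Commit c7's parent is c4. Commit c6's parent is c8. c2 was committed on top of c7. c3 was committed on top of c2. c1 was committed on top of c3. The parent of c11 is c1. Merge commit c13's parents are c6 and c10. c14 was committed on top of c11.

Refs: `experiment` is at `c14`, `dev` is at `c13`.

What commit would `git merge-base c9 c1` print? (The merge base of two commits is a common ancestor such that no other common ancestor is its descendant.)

Ancestors of c9: {c5, c8, c9}.
Ancestors of c1: {c1, c12, c2, c3, c4, c5, c7, c8}.
Common ancestors: {c5, c8}.
Among these, c5 is not an ancestor of any other common ancestor — it is the merge base.

c5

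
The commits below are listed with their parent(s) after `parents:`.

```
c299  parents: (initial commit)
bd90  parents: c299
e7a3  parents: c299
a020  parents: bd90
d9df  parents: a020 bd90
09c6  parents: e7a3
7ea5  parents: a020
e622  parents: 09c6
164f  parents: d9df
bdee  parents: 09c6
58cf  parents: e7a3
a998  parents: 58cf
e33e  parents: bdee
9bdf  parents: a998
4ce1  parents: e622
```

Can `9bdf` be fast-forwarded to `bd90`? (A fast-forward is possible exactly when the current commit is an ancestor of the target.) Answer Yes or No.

A fast-forward from 9bdf to bd90 is possible iff 9bdf is an ancestor of bd90.
Ancestors of bd90: {bd90, c299}.
9bdf is not among them, so fast-forward is not possible.

No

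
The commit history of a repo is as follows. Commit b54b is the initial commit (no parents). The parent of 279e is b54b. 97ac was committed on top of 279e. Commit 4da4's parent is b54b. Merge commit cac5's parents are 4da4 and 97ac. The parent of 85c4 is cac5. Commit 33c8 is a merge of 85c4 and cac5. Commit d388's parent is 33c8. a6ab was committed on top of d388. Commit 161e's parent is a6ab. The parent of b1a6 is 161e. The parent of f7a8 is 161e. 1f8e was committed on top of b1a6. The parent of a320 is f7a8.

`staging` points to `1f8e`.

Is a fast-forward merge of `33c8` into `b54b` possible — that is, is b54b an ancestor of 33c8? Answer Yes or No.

Yes

A fast-forward from b54b to 33c8 is possible iff b54b is an ancestor of 33c8.
Ancestors of 33c8: {279e, 33c8, 4da4, 85c4, 97ac, b54b, cac5}.
b54b is among them, so fast-forward is possible.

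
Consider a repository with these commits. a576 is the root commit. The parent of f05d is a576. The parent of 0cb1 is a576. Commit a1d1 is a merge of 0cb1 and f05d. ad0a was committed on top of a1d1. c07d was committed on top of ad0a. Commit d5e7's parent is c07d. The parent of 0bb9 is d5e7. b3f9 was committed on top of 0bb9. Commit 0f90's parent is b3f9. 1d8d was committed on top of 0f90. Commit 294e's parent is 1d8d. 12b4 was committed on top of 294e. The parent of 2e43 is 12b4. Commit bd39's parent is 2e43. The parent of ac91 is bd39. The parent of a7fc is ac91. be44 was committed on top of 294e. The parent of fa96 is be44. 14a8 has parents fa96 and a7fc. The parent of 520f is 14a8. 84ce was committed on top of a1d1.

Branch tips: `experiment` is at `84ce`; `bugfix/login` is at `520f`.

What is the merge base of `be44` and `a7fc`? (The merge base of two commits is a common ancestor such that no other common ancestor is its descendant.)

Ancestors of be44: {0bb9, 0cb1, 0f90, 1d8d, 294e, a1d1, a576, ad0a, b3f9, be44, c07d, d5e7, f05d}.
Ancestors of a7fc: {0bb9, 0cb1, 0f90, 12b4, 1d8d, 294e, 2e43, a1d1, a576, a7fc, ac91, ad0a, b3f9, bd39, c07d, d5e7, f05d}.
Common ancestors: {0bb9, 0cb1, 0f90, 1d8d, 294e, a1d1, a576, ad0a, b3f9, c07d, d5e7, f05d}.
Among these, 294e is not an ancestor of any other common ancestor — it is the merge base.

294e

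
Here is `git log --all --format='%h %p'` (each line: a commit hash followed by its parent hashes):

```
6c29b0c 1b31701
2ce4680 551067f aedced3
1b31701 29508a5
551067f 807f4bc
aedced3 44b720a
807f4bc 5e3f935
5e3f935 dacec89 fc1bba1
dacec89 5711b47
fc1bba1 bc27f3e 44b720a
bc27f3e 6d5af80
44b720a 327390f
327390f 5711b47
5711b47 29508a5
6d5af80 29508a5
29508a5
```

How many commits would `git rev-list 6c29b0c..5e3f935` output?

8

Reachable from 5e3f935: {29508a5, 327390f, 44b720a, 5711b47, 5e3f935, 6d5af80, bc27f3e, dacec89, fc1bba1}.
Reachable from 6c29b0c: {1b31701, 29508a5, 6c29b0c}.
In 5e3f935's history but not 6c29b0c's: {327390f, 44b720a, 5711b47, 5e3f935, 6d5af80, bc27f3e, dacec89, fc1bba1} — 8 commits.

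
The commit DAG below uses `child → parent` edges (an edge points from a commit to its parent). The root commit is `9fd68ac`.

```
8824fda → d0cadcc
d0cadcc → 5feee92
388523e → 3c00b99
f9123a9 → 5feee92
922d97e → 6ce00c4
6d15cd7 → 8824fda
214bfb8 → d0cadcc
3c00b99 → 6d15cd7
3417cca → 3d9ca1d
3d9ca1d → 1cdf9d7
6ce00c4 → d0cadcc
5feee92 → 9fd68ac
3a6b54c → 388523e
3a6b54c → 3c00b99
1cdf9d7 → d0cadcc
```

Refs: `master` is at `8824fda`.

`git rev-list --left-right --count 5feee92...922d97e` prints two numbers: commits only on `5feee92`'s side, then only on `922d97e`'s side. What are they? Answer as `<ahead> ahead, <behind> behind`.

Reachable from 5feee92: {5feee92, 9fd68ac}.
Reachable from 922d97e: {5feee92, 6ce00c4, 922d97e, 9fd68ac, d0cadcc}.
Only in 5feee92's history (ahead): {} — 0.
Only in 922d97e's history (behind): {6ce00c4, 922d97e, d0cadcc} — 3.

0 ahead, 3 behind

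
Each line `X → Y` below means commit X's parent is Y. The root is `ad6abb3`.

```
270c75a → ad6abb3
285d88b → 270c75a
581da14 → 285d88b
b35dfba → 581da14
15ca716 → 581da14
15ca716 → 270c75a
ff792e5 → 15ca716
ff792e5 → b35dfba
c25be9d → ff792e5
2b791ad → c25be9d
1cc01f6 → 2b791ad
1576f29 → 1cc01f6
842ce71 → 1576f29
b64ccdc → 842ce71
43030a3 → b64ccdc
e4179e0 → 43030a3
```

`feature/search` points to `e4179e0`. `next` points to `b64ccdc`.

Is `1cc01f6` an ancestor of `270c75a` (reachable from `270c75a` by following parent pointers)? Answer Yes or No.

Ancestors of 270c75a: {270c75a, ad6abb3}.
1cc01f6 is not in that set, so it is not an ancestor of 270c75a.

No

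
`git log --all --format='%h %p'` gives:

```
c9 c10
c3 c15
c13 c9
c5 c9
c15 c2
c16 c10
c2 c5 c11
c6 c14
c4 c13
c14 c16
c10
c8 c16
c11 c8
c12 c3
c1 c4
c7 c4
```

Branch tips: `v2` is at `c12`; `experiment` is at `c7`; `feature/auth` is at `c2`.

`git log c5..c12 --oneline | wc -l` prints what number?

Reachable from c12: {c10, c11, c12, c15, c16, c2, c3, c5, c8, c9}.
Reachable from c5: {c10, c5, c9}.
In c12's history but not c5's: {c11, c12, c15, c16, c2, c3, c8} — 7 commits.

7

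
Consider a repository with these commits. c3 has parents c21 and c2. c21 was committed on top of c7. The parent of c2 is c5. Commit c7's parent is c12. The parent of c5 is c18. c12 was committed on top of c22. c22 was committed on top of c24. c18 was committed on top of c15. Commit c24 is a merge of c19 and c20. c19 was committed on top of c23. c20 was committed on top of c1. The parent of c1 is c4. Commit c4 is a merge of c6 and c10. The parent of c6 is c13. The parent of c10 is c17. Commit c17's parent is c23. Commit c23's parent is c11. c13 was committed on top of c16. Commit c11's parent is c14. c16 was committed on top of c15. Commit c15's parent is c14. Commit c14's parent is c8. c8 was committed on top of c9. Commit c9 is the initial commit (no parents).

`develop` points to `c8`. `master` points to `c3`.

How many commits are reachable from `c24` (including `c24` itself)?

Walking parent pointers from c24: reachable set = {c1, c10, c11, c13, c14, c15, c16, c17, c19, c20, c23, c24, c4, c6, c8, c9}.
That is 16 commits.

16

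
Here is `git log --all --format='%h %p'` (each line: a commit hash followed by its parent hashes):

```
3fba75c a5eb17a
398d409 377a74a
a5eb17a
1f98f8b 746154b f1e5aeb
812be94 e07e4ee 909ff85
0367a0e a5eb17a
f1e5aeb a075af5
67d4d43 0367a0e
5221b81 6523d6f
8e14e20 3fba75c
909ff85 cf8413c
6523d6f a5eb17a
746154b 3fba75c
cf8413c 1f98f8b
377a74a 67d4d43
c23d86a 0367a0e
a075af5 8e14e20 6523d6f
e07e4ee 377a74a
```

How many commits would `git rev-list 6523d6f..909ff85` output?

8

Reachable from 909ff85: {1f98f8b, 3fba75c, 6523d6f, 746154b, 8e14e20, 909ff85, a075af5, a5eb17a, cf8413c, f1e5aeb}.
Reachable from 6523d6f: {6523d6f, a5eb17a}.
In 909ff85's history but not 6523d6f's: {1f98f8b, 3fba75c, 746154b, 8e14e20, 909ff85, a075af5, cf8413c, f1e5aeb} — 8 commits.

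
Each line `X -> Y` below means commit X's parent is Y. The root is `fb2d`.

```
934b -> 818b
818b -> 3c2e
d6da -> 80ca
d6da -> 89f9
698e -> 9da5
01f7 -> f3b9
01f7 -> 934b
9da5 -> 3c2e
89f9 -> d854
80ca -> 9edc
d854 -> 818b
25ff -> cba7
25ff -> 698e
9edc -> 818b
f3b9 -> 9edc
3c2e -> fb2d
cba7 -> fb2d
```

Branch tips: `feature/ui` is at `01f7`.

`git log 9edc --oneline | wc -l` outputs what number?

Walking parent pointers from 9edc: reachable set = {3c2e, 818b, 9edc, fb2d}.
That is 4 commits.

4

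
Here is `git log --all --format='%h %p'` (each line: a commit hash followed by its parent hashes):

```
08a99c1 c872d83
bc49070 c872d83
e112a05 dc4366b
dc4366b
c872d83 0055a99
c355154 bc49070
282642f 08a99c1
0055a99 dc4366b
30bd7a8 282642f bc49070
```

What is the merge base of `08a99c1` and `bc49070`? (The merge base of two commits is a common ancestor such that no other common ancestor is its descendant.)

c872d83

Ancestors of 08a99c1: {0055a99, 08a99c1, c872d83, dc4366b}.
Ancestors of bc49070: {0055a99, bc49070, c872d83, dc4366b}.
Common ancestors: {0055a99, c872d83, dc4366b}.
Among these, c872d83 is not an ancestor of any other common ancestor — it is the merge base.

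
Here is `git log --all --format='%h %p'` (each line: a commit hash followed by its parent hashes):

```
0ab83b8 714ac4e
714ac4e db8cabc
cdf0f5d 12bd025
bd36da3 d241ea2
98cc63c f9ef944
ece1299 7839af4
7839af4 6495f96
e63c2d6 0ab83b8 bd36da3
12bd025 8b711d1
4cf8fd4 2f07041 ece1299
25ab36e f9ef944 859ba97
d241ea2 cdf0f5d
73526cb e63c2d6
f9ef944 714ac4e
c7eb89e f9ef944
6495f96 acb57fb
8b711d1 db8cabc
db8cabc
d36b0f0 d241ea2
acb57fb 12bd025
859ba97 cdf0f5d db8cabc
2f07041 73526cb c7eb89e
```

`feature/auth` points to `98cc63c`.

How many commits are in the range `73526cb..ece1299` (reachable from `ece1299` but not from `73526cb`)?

4

Reachable from ece1299: {12bd025, 6495f96, 7839af4, 8b711d1, acb57fb, db8cabc, ece1299}.
Reachable from 73526cb: {0ab83b8, 12bd025, 714ac4e, 73526cb, 8b711d1, bd36da3, cdf0f5d, d241ea2, db8cabc, e63c2d6}.
In ece1299's history but not 73526cb's: {6495f96, 7839af4, acb57fb, ece1299} — 4 commits.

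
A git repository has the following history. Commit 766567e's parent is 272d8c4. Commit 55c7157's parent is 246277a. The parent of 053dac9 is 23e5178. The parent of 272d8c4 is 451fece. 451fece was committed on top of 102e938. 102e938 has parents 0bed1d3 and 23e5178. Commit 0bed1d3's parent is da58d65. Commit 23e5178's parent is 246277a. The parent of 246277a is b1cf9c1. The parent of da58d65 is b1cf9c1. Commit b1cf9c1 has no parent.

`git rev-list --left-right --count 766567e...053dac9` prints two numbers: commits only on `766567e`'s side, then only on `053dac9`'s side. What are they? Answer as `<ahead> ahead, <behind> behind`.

Reachable from 766567e: {0bed1d3, 102e938, 23e5178, 246277a, 272d8c4, 451fece, 766567e, b1cf9c1, da58d65}.
Reachable from 053dac9: {053dac9, 23e5178, 246277a, b1cf9c1}.
Only in 766567e's history (ahead): {0bed1d3, 102e938, 272d8c4, 451fece, 766567e, da58d65} — 6.
Only in 053dac9's history (behind): {053dac9} — 1.

6 ahead, 1 behind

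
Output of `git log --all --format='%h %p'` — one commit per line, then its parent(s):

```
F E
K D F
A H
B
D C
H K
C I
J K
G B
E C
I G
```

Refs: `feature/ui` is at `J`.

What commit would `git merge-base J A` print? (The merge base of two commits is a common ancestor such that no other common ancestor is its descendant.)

Ancestors of J: {B, C, D, E, F, G, I, J, K}.
Ancestors of A: {A, B, C, D, E, F, G, H, I, K}.
Common ancestors: {B, C, D, E, F, G, I, K}.
Among these, K is not an ancestor of any other common ancestor — it is the merge base.

K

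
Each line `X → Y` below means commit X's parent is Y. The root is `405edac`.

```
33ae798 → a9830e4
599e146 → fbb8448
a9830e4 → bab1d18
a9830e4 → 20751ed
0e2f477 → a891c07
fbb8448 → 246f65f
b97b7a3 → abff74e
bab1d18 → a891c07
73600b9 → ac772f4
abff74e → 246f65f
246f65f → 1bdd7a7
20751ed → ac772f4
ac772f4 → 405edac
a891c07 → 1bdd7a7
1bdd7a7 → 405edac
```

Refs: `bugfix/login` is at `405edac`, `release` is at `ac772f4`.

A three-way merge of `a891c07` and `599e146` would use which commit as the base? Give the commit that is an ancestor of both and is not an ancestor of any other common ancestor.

1bdd7a7

Ancestors of a891c07: {1bdd7a7, 405edac, a891c07}.
Ancestors of 599e146: {1bdd7a7, 246f65f, 405edac, 599e146, fbb8448}.
Common ancestors: {1bdd7a7, 405edac}.
Among these, 1bdd7a7 is not an ancestor of any other common ancestor — it is the merge base.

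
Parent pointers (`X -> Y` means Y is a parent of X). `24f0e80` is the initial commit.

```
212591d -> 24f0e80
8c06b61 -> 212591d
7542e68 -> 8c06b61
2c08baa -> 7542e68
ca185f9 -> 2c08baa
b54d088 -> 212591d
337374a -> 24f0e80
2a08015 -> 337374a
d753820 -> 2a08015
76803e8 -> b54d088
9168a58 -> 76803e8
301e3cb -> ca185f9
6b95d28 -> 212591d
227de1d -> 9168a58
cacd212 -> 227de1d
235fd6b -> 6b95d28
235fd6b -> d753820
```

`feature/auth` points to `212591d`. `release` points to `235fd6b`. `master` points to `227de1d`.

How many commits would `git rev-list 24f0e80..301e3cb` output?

Reachable from 301e3cb: {212591d, 24f0e80, 2c08baa, 301e3cb, 7542e68, 8c06b61, ca185f9}.
Reachable from 24f0e80: {24f0e80}.
In 301e3cb's history but not 24f0e80's: {212591d, 2c08baa, 301e3cb, 7542e68, 8c06b61, ca185f9} — 6 commits.

6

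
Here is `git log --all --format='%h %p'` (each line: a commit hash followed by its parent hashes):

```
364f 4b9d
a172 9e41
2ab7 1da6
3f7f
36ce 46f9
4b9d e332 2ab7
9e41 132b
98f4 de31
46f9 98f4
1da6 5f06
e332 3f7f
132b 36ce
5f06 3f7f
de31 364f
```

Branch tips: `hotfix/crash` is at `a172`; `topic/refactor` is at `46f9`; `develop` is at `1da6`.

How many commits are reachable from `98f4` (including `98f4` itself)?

Walking parent pointers from 98f4: reachable set = {1da6, 2ab7, 364f, 3f7f, 4b9d, 5f06, 98f4, de31, e332}.
That is 9 commits.

9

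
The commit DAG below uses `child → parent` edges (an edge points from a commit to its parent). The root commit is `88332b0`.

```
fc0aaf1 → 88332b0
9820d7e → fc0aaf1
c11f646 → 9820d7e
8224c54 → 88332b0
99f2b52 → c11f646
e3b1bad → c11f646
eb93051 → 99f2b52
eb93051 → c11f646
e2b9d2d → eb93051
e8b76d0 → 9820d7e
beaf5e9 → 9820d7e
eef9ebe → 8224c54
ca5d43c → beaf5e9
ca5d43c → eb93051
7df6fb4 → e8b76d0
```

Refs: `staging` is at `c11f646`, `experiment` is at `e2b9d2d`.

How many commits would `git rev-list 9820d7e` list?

Walking parent pointers from 9820d7e: reachable set = {88332b0, 9820d7e, fc0aaf1}.
That is 3 commits.

3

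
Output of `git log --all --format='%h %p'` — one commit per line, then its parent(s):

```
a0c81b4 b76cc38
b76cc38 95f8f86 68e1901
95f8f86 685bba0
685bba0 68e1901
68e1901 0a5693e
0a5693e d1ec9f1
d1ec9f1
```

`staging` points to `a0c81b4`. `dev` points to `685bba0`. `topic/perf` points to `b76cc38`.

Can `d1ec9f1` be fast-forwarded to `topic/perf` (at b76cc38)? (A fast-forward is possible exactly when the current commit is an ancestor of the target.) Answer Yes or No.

Yes

A fast-forward from d1ec9f1 to b76cc38 is possible iff d1ec9f1 is an ancestor of b76cc38.
Ancestors of b76cc38: {0a5693e, 685bba0, 68e1901, 95f8f86, b76cc38, d1ec9f1}.
d1ec9f1 is among them, so fast-forward is possible.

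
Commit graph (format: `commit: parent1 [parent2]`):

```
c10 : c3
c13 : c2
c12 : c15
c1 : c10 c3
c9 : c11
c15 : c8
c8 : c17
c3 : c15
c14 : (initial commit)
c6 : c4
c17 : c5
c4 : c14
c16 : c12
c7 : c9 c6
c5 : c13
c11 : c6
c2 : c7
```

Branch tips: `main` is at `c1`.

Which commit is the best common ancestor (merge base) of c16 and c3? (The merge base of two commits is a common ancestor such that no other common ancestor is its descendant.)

Ancestors of c16: {c11, c12, c13, c14, c15, c16, c17, c2, c4, c5, c6, c7, c8, c9}.
Ancestors of c3: {c11, c13, c14, c15, c17, c2, c3, c4, c5, c6, c7, c8, c9}.
Common ancestors: {c11, c13, c14, c15, c17, c2, c4, c5, c6, c7, c8, c9}.
Among these, c15 is not an ancestor of any other common ancestor — it is the merge base.

c15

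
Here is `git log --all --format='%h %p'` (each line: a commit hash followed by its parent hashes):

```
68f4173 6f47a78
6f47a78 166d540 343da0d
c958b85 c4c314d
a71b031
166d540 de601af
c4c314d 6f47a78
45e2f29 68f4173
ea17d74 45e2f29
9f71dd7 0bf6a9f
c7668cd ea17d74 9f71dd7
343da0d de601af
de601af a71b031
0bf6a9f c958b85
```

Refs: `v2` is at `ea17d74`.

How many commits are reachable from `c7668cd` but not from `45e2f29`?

Reachable from c7668cd: {0bf6a9f, 166d540, 343da0d, 45e2f29, 68f4173, 6f47a78, 9f71dd7, a71b031, c4c314d, c7668cd, c958b85, de601af, ea17d74}.
Reachable from 45e2f29: {166d540, 343da0d, 45e2f29, 68f4173, 6f47a78, a71b031, de601af}.
In c7668cd's history but not 45e2f29's: {0bf6a9f, 9f71dd7, c4c314d, c7668cd, c958b85, ea17d74} — 6 commits.

6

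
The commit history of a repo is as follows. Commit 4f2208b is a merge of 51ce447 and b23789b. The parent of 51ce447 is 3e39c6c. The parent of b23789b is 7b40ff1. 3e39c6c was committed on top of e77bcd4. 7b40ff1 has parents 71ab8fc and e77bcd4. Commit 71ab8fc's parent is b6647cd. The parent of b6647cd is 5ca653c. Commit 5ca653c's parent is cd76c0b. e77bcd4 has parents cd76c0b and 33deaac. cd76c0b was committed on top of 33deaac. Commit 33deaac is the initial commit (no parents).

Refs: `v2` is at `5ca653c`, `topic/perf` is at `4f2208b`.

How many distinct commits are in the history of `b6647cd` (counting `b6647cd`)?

Walking parent pointers from b6647cd: reachable set = {33deaac, 5ca653c, b6647cd, cd76c0b}.
That is 4 commits.

4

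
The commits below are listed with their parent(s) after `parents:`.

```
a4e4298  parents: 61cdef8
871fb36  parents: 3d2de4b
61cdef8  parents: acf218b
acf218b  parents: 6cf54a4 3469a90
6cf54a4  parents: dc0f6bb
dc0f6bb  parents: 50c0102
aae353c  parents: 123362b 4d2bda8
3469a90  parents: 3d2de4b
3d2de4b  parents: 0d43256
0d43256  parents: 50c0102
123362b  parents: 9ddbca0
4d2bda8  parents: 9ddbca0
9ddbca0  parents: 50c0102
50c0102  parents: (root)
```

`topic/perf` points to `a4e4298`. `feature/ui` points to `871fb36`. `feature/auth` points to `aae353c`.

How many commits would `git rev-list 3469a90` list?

4

Walking parent pointers from 3469a90: reachable set = {0d43256, 3469a90, 3d2de4b, 50c0102}.
That is 4 commits.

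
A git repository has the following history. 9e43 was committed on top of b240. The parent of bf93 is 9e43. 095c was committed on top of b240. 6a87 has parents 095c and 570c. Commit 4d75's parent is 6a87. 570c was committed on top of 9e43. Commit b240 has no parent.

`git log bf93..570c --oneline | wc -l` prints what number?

Reachable from 570c: {570c, 9e43, b240}.
Reachable from bf93: {9e43, b240, bf93}.
In 570c's history but not bf93's: {570c} — 1 commit.

1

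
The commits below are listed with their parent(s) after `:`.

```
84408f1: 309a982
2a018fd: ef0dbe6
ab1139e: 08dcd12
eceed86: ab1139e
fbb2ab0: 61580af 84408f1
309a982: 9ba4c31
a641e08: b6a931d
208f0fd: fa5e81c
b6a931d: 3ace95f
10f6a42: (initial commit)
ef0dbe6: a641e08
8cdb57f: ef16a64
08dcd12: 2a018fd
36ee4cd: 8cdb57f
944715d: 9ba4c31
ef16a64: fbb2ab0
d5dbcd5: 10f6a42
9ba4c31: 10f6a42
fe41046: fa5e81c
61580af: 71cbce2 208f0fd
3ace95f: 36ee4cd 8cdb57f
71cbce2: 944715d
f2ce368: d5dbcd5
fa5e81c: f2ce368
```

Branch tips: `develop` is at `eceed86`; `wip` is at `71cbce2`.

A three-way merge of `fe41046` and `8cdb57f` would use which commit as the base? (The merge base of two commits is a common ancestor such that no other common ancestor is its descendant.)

fa5e81c

Ancestors of fe41046: {10f6a42, d5dbcd5, f2ce368, fa5e81c, fe41046}.
Ancestors of 8cdb57f: {10f6a42, 208f0fd, 309a982, 61580af, 71cbce2, 84408f1, 8cdb57f, 944715d, 9ba4c31, d5dbcd5, ef16a64, f2ce368, fa5e81c, fbb2ab0}.
Common ancestors: {10f6a42, d5dbcd5, f2ce368, fa5e81c}.
Among these, fa5e81c is not an ancestor of any other common ancestor — it is the merge base.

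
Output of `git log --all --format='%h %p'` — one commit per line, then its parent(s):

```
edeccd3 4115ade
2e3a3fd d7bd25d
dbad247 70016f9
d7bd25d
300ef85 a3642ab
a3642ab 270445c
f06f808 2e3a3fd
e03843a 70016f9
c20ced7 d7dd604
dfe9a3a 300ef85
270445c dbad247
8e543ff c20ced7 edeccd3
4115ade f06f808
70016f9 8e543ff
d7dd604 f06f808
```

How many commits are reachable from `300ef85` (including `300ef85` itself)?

13

Walking parent pointers from 300ef85: reachable set = {270445c, 2e3a3fd, 300ef85, 4115ade, 70016f9, 8e543ff, a3642ab, c20ced7, d7bd25d, d7dd604, dbad247, edeccd3, f06f808}.
That is 13 commits.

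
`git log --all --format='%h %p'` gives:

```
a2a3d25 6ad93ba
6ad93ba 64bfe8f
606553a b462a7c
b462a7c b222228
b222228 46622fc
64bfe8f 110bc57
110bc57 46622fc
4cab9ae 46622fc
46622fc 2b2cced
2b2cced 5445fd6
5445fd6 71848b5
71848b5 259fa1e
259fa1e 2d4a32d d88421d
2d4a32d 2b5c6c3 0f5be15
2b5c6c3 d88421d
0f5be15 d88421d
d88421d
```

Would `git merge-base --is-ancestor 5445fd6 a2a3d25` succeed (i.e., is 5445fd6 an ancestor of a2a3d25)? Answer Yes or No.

Ancestors of a2a3d25 (commits reachable by following parents): {0f5be15, 110bc57, 259fa1e, 2b2cced, 2b5c6c3, 2d4a32d, 46622fc, 5445fd6, 64bfe8f, 6ad93ba, 71848b5, a2a3d25, d88421d}.
5445fd6 is in that set, so it is an ancestor of a2a3d25.

Yes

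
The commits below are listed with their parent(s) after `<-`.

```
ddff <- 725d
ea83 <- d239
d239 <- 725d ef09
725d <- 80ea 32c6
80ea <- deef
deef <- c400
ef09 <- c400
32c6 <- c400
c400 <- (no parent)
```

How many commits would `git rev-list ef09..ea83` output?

Reachable from ea83: {32c6, 725d, 80ea, c400, d239, deef, ea83, ef09}.
Reachable from ef09: {c400, ef09}.
In ea83's history but not ef09's: {32c6, 725d, 80ea, d239, deef, ea83} — 6 commits.

6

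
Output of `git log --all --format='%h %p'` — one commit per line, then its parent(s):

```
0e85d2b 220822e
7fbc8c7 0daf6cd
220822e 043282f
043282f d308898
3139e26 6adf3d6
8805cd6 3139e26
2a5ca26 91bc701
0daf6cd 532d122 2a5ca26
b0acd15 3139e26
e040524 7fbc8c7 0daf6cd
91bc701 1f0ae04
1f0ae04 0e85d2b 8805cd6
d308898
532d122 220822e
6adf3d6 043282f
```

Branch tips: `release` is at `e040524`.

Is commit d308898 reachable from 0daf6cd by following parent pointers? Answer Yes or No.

Ancestors of 0daf6cd (commits reachable by following parents): {043282f, 0daf6cd, 0e85d2b, 1f0ae04, 220822e, 2a5ca26, 3139e26, 532d122, 6adf3d6, 8805cd6, 91bc701, d308898}.
d308898 is in that set, so it is an ancestor of 0daf6cd.

Yes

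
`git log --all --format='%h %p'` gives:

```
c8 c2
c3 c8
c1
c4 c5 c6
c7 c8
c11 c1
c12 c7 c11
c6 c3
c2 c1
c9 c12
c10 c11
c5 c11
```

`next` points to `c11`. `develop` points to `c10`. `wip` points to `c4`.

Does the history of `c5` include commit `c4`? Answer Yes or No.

Ancestors of c5: {c1, c11, c5}.
c4 is not in that set, so it is not an ancestor of c5.

No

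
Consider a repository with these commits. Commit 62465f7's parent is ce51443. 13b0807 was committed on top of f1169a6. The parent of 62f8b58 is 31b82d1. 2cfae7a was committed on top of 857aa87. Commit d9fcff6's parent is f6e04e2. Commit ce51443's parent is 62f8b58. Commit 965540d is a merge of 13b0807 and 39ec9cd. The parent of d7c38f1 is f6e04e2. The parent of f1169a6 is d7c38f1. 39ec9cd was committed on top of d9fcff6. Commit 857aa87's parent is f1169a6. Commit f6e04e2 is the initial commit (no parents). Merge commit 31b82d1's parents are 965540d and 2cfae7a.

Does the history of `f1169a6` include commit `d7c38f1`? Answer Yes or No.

Yes

Ancestors of f1169a6 (commits reachable by following parents): {d7c38f1, f1169a6, f6e04e2}.
d7c38f1 is in that set, so it is an ancestor of f1169a6.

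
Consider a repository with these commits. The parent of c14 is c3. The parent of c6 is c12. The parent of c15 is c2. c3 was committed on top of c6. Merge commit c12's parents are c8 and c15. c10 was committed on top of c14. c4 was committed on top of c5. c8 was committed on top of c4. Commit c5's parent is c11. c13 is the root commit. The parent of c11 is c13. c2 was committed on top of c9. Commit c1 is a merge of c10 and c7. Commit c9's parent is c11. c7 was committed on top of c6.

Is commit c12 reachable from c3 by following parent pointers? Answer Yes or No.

Ancestors of c3 (commits reachable by following parents): {c11, c12, c13, c15, c2, c3, c4, c5, c6, c8, c9}.
c12 is in that set, so it is an ancestor of c3.

Yes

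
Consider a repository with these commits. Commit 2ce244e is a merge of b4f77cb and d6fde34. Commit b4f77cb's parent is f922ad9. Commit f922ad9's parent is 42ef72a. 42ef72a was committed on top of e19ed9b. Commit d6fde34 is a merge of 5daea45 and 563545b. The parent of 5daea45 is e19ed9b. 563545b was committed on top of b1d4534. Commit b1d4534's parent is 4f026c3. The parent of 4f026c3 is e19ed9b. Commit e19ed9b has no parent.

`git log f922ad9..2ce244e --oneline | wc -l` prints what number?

Reachable from 2ce244e: {2ce244e, 42ef72a, 4f026c3, 563545b, 5daea45, b1d4534, b4f77cb, d6fde34, e19ed9b, f922ad9}.
Reachable from f922ad9: {42ef72a, e19ed9b, f922ad9}.
In 2ce244e's history but not f922ad9's: {2ce244e, 4f026c3, 563545b, 5daea45, b1d4534, b4f77cb, d6fde34} — 7 commits.

7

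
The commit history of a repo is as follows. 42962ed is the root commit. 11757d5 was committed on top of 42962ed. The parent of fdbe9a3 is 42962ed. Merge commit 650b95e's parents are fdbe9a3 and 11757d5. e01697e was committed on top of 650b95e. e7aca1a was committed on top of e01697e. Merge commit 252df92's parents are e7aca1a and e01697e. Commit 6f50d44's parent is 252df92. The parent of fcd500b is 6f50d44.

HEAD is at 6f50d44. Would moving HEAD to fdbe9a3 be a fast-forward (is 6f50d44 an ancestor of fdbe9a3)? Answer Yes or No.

A fast-forward from 6f50d44 to fdbe9a3 is possible iff 6f50d44 is an ancestor of fdbe9a3.
Ancestors of fdbe9a3: {42962ed, fdbe9a3}.
6f50d44 is not among them, so fast-forward is not possible.

No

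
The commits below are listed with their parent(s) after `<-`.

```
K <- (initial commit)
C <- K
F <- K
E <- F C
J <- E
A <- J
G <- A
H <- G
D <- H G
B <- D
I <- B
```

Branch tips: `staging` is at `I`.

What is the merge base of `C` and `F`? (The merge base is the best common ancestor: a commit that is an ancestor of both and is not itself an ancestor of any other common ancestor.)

K

Ancestors of C: {C, K}.
Ancestors of F: {F, K}.
Common ancestors: {K}.
The only common ancestor is K, so it is the merge base.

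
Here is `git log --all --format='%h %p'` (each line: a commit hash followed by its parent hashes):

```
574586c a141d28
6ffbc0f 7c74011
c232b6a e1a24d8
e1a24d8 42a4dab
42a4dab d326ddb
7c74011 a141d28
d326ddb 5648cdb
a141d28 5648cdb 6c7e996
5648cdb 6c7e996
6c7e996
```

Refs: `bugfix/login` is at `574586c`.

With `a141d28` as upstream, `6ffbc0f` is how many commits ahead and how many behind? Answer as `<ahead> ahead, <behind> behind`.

2 ahead, 0 behind

Reachable from 6ffbc0f: {5648cdb, 6c7e996, 6ffbc0f, 7c74011, a141d28}.
Reachable from a141d28: {5648cdb, 6c7e996, a141d28}.
Only in 6ffbc0f's history (ahead): {6ffbc0f, 7c74011} — 2.
Only in a141d28's history (behind): {} — 0.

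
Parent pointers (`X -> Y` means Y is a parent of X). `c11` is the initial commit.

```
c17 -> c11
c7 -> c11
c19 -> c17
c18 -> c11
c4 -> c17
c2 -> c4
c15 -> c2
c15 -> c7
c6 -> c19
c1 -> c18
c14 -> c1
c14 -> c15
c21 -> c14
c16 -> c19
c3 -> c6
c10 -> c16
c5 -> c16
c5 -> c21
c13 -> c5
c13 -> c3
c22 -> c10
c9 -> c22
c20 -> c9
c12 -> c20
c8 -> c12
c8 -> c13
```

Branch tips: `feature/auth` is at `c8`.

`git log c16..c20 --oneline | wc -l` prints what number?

4

Reachable from c20: {c10, c11, c16, c17, c19, c20, c22, c9}.
Reachable from c16: {c11, c16, c17, c19}.
In c20's history but not c16's: {c10, c20, c22, c9} — 4 commits.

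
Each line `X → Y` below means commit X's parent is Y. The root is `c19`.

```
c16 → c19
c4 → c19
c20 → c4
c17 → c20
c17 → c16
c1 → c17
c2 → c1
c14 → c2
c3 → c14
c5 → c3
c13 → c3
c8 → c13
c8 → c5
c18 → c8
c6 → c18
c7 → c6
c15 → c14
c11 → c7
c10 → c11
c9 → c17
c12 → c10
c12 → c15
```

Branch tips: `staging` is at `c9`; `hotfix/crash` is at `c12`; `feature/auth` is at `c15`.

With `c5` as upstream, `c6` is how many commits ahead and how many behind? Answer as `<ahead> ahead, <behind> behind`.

Reachable from c6: {c1, c13, c14, c16, c17, c18, c19, c2, c20, c3, c4, c5, c6, c8}.
Reachable from c5: {c1, c14, c16, c17, c19, c2, c20, c3, c4, c5}.
Only in c6's history (ahead): {c13, c18, c6, c8} — 4.
Only in c5's history (behind): {} — 0.

4 ahead, 0 behind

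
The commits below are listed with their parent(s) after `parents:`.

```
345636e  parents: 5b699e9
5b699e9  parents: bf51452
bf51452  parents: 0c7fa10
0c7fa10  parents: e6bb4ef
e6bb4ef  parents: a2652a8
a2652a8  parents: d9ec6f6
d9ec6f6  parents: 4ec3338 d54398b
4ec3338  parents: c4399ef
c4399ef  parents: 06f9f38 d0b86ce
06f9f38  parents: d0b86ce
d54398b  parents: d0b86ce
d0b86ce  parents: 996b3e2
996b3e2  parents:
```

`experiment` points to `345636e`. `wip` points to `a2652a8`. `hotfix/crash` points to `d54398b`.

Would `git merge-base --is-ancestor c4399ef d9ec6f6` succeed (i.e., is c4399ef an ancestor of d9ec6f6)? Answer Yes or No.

Yes

Ancestors of d9ec6f6 (commits reachable by following parents): {06f9f38, 4ec3338, 996b3e2, c4399ef, d0b86ce, d54398b, d9ec6f6}.
c4399ef is in that set, so it is an ancestor of d9ec6f6.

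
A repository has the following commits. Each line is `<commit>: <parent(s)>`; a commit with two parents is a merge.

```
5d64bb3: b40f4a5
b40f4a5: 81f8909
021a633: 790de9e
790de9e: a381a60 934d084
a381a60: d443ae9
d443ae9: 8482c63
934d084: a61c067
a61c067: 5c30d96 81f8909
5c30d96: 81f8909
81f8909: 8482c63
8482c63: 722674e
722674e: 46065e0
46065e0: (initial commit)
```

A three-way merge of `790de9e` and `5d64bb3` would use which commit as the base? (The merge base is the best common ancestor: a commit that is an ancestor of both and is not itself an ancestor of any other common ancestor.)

81f8909

Ancestors of 790de9e: {46065e0, 5c30d96, 722674e, 790de9e, 81f8909, 8482c63, 934d084, a381a60, a61c067, d443ae9}.
Ancestors of 5d64bb3: {46065e0, 5d64bb3, 722674e, 81f8909, 8482c63, b40f4a5}.
Common ancestors: {46065e0, 722674e, 81f8909, 8482c63}.
Among these, 81f8909 is not an ancestor of any other common ancestor — it is the merge base.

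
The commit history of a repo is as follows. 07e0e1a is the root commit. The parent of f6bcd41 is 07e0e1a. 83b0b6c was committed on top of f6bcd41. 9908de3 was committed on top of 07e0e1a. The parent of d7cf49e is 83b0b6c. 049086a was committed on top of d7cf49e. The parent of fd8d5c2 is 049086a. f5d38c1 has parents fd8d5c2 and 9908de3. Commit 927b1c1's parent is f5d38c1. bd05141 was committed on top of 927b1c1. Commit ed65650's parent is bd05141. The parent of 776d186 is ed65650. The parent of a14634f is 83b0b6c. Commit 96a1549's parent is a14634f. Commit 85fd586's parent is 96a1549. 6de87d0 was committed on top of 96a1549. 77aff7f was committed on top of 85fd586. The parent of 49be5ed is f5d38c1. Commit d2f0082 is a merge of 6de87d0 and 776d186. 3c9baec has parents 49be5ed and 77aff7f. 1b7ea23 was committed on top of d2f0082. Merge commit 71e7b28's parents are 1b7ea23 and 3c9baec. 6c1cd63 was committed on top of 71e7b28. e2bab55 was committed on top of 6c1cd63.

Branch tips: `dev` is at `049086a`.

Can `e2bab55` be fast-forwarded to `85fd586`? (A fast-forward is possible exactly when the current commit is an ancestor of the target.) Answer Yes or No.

A fast-forward from e2bab55 to 85fd586 is possible iff e2bab55 is an ancestor of 85fd586.
Ancestors of 85fd586: {07e0e1a, 83b0b6c, 85fd586, 96a1549, a14634f, f6bcd41}.
e2bab55 is not among them, so fast-forward is not possible.

No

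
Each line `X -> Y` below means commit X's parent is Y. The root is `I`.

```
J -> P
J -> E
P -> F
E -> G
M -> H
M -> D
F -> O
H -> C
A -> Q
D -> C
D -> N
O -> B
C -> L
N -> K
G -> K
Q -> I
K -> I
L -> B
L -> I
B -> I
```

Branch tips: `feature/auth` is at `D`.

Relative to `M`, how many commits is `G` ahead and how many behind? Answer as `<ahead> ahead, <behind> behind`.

Reachable from G: {G, I, K}.
Reachable from M: {B, C, D, H, I, K, L, M, N}.
Only in G's history (ahead): {G} — 1.
Only in M's history (behind): {B, C, D, H, L, M, N} — 7.

1 ahead, 7 behind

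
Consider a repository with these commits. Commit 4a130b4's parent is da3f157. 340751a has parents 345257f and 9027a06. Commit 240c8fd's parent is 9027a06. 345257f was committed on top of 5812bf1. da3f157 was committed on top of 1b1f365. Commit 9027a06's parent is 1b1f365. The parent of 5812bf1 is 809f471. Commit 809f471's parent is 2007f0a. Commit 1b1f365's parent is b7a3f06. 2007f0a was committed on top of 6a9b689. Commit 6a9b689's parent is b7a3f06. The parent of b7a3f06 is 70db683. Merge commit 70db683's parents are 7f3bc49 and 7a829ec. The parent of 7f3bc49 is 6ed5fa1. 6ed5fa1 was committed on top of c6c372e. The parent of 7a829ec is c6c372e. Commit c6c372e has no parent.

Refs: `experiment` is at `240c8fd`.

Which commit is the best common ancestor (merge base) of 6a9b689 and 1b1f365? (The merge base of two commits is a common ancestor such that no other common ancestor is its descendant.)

Ancestors of 6a9b689: {6a9b689, 6ed5fa1, 70db683, 7a829ec, 7f3bc49, b7a3f06, c6c372e}.
Ancestors of 1b1f365: {1b1f365, 6ed5fa1, 70db683, 7a829ec, 7f3bc49, b7a3f06, c6c372e}.
Common ancestors: {6ed5fa1, 70db683, 7a829ec, 7f3bc49, b7a3f06, c6c372e}.
Among these, b7a3f06 is not an ancestor of any other common ancestor — it is the merge base.

b7a3f06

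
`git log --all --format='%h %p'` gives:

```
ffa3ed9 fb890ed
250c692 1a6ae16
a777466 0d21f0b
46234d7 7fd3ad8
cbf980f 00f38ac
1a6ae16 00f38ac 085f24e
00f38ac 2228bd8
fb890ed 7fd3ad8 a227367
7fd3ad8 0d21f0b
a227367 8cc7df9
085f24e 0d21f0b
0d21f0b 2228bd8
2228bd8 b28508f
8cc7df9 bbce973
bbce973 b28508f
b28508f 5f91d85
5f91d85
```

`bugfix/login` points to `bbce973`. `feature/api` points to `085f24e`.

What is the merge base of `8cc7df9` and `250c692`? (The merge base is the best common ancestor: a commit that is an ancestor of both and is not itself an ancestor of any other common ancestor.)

b28508f

Ancestors of 8cc7df9: {5f91d85, 8cc7df9, b28508f, bbce973}.
Ancestors of 250c692: {00f38ac, 085f24e, 0d21f0b, 1a6ae16, 2228bd8, 250c692, 5f91d85, b28508f}.
Common ancestors: {5f91d85, b28508f}.
Among these, b28508f is not an ancestor of any other common ancestor — it is the merge base.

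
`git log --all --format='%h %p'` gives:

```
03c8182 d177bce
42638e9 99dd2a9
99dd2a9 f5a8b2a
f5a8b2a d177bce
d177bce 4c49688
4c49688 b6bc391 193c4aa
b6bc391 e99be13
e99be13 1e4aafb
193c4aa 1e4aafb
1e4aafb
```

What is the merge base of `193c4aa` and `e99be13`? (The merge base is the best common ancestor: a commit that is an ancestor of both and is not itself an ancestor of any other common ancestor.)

1e4aafb

Ancestors of 193c4aa: {193c4aa, 1e4aafb}.
Ancestors of e99be13: {1e4aafb, e99be13}.
Common ancestors: {1e4aafb}.
The only common ancestor is 1e4aafb, so it is the merge base.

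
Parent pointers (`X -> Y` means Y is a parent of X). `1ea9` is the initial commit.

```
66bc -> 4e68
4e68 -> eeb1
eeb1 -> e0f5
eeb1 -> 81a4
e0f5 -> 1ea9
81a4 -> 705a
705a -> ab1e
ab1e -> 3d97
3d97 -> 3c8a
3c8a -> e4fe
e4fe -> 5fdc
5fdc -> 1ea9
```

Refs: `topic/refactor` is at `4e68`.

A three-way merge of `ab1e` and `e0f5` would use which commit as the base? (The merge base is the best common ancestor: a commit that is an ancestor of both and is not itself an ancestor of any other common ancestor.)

1ea9

Ancestors of ab1e: {1ea9, 3c8a, 3d97, 5fdc, ab1e, e4fe}.
Ancestors of e0f5: {1ea9, e0f5}.
Common ancestors: {1ea9}.
The only common ancestor is 1ea9, so it is the merge base.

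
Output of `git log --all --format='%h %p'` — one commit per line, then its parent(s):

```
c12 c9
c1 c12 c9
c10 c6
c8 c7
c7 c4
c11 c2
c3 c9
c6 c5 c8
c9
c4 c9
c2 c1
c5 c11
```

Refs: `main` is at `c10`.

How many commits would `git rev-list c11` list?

Walking parent pointers from c11: reachable set = {c1, c11, c12, c2, c9}.
That is 5 commits.

5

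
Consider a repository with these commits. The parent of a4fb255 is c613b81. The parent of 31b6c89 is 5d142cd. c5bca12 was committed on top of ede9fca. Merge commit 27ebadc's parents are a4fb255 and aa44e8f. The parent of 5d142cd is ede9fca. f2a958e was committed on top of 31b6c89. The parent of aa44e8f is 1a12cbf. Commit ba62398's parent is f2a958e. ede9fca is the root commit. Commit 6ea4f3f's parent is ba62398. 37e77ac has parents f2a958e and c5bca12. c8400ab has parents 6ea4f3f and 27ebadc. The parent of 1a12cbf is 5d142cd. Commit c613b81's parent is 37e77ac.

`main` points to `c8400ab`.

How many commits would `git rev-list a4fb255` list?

Walking parent pointers from a4fb255: reachable set = {31b6c89, 37e77ac, 5d142cd, a4fb255, c5bca12, c613b81, ede9fca, f2a958e}.
That is 8 commits.

8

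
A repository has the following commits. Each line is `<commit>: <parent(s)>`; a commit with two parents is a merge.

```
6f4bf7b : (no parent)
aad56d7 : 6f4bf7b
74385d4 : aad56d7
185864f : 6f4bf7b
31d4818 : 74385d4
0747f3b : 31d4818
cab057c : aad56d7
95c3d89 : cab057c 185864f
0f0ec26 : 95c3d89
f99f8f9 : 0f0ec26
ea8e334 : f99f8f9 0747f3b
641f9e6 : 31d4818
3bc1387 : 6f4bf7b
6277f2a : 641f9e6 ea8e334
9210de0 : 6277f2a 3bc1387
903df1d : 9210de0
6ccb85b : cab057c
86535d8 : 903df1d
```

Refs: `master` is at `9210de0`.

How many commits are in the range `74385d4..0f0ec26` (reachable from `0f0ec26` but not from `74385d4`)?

4

Reachable from 0f0ec26: {0f0ec26, 185864f, 6f4bf7b, 95c3d89, aad56d7, cab057c}.
Reachable from 74385d4: {6f4bf7b, 74385d4, aad56d7}.
In 0f0ec26's history but not 74385d4's: {0f0ec26, 185864f, 95c3d89, cab057c} — 4 commits.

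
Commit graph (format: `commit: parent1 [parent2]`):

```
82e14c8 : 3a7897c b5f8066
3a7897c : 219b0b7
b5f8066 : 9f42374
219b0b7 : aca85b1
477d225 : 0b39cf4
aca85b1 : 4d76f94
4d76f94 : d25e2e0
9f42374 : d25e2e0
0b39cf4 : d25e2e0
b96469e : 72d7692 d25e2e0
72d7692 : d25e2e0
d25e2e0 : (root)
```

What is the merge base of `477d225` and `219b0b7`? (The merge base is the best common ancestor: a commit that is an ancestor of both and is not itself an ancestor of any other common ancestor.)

d25e2e0

Ancestors of 477d225: {0b39cf4, 477d225, d25e2e0}.
Ancestors of 219b0b7: {219b0b7, 4d76f94, aca85b1, d25e2e0}.
Common ancestors: {d25e2e0}.
The only common ancestor is d25e2e0, so it is the merge base.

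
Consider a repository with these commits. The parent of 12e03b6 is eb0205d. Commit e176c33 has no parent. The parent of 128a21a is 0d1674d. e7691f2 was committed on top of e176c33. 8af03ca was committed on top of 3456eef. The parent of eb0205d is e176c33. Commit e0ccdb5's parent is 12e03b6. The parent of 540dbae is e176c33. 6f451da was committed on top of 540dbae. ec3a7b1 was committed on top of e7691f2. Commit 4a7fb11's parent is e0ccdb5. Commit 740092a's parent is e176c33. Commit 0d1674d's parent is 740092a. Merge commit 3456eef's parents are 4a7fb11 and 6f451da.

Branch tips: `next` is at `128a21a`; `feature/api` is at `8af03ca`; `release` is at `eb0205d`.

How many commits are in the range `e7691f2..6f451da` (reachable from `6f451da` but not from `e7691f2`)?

2

Reachable from 6f451da: {540dbae, 6f451da, e176c33}.
Reachable from e7691f2: {e176c33, e7691f2}.
In 6f451da's history but not e7691f2's: {540dbae, 6f451da} — 2 commits.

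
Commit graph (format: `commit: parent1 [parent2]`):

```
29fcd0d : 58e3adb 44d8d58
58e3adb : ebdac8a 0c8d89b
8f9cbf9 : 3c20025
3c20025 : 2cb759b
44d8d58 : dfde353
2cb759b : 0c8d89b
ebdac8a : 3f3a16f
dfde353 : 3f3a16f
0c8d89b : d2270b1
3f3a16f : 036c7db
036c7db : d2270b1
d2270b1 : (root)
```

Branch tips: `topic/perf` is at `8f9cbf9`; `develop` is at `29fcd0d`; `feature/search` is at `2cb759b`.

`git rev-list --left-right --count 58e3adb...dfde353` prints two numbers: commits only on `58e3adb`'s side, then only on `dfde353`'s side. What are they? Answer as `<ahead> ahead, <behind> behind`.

3 ahead, 1 behind

Reachable from 58e3adb: {036c7db, 0c8d89b, 3f3a16f, 58e3adb, d2270b1, ebdac8a}.
Reachable from dfde353: {036c7db, 3f3a16f, d2270b1, dfde353}.
Only in 58e3adb's history (ahead): {0c8d89b, 58e3adb, ebdac8a} — 3.
Only in dfde353's history (behind): {dfde353} — 1.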